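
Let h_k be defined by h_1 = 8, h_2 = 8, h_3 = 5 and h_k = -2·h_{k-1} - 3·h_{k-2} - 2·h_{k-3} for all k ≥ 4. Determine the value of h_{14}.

Iterate the recurrence:
h_4 = -50; h_5 = 69; h_6 = 2; …; h_{11} = 41; h_{12} = 646; h_{13} = -699; h_{14} = -622.

-622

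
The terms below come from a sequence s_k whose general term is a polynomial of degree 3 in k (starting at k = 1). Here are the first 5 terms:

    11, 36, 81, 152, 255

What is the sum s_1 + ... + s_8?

1st diffs: 25, 45, 71, 103.
2nd diffs: 20, 26, 32.
3rd diffs: 6, 6 (constant).
Newton forward-difference form: s_k = 11 + 25·C(k-1,1) + 20·C(k-1,2) + 6·C(k-1,3).
Continuing: 396, 581, 816.
Summing k = 1..8 (8 terms) gives 2328.

2328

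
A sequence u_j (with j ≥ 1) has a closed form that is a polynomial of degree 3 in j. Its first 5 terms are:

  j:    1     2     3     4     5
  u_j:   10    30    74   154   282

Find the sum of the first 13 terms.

17134

1st diffs: 20, 44, 80, 128.
2nd diffs: 24, 36, 48.
3rd diffs: 12, 12 (constant).
Newton forward-difference form: u_j = 10 + 20·C(j-1,1) + 24·C(j-1,2) + 12·C(j-1,3).
Continuing: …, 470, 730, 1074, 1514, …, u_{13} = 4474.
Summing j = 1..13 (13 terms) gives 17134.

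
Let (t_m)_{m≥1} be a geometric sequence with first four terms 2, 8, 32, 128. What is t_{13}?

Common ratio r = 4.
t_m = 2·4^(m-1).
t_{13} = 2·4^12 = 33554432.

33554432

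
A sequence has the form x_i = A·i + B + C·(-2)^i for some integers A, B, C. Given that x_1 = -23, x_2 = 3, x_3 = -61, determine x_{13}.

Write the equations: A + B - 2C = -23; 2A + B + 4C = 3; 3A + B - 8C = -61.
Subtracting the first from the second: A + 6C = 26.
Subtracting the second from the third: A - 12C = -64.
Solving: C = 5, A = -4, then B = -9.
Therefore x_{13} = -52 + (-9) + 5·(-8192) = -41021.

-41021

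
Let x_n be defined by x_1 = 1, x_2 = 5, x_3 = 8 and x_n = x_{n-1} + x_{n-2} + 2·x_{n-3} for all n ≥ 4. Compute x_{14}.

Step forward from the initial values:
x_4 = 15, x_5 = 33, x_6 = 64, …, x_{11} = 2049, x_{12} = 4096, x_{13} = 8191, x_{14} = 16385.

16385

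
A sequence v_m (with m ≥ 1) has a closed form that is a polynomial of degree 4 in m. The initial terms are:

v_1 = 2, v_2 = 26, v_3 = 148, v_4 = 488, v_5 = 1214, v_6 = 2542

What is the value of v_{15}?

1st diffs: 24, 122, 340, 726, 1328.
2nd diffs: 98, 218, 386, 602.
3rd diffs: 120, 168, 216.
4th diffs: 48, 48 (constant).
Newton forward-difference form: v_m = 2 + 24·C(m-1,1) + 98·C(m-1,2) + 120·C(m-1,3) + 48·C(m-1,4).
At m = 15: m-1 = 14, so v_{15} = 2 + 336 + 8918 + 43680 + 48048 = 100984.

100984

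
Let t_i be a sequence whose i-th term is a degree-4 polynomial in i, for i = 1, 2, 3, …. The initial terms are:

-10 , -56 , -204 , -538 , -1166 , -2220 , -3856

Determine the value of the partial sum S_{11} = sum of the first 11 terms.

-58278

1st diffs: -46, -148, -334, -628, -1054, -1636.
2nd diffs: -102, -186, -294, -426, -582.
3rd diffs: -84, -108, -132, -156.
4th diffs: -24, -24, -24 (constant).
Newton forward-difference form: t_i = -10 + (-46)·C(i-1,1) + (-102)·C(i-1,2) + (-84)·C(i-1,3) + (-24)·C(i-1,4).
Continuing: -6254, -9618, -14176, -20180.
Summing i = 1..11 (11 terms) gives -58278.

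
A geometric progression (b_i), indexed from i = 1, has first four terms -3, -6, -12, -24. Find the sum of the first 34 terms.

-51539607549

Common ratio r = 2.
b_i = (-3)·2^(i-1).
S = (-3)·(2^34 - 1)/(2 - 1) = (-3)·(17179869184 - 1)/(1) = -51539607549.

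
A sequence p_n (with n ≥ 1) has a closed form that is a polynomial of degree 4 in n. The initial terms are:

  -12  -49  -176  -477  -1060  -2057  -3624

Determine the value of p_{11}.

1st diffs: -37, -127, -301, -583, -997, -1567.
2nd diffs: -90, -174, -282, -414, -570.
3rd diffs: -84, -108, -132, -156.
4th diffs: -24, -24, -24 (constant).
So p_n = -n^4 - 4n^3 + 4n^2 - 6n - 5.
Evaluating at n = 11 gives p_{11} = -19552.

-19552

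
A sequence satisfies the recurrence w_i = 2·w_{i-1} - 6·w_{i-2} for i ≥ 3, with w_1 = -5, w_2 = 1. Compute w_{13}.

Compute successive terms:
w_3 = 32; w_4 = 58; w_5 = -76; …; w_{10} = 2704; w_{11} = -37120; w_{12} = -90464; w_{13} = 41792.

41792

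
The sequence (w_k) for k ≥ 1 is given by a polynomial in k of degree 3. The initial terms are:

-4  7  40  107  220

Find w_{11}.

1st diffs: 11, 33, 67, 113.
2nd diffs: 22, 34, 46.
3rd diffs: 12, 12 (constant).
Newton forward-difference form: w_k = -4 + 11·C(k-1,1) + 22·C(k-1,2) + 12·C(k-1,3).
At k = 11: k-1 = 10, so w_{11} = -4 + 110 + 990 + 1440 = 2536.

2536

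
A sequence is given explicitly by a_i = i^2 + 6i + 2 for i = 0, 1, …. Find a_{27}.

893

a_{27} = 1·27^2 + 6·27 + 2 = 893.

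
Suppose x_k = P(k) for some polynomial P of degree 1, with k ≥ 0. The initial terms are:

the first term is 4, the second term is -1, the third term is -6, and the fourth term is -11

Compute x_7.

-31

1st diffs: -5, -5, -5 (constant).
So x_k = -5k + 4.
Evaluating at k = 7 gives x_7 = -31.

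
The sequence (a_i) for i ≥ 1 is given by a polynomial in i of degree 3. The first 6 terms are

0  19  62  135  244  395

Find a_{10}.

1st diffs: 19, 43, 73, 109, 151.
2nd diffs: 24, 30, 36, 42.
3rd diffs: 6, 6, 6 (constant).
Newton forward-difference form: a_i = 19·C(i-1,1) + 24·C(i-1,2) + 6·C(i-1,3).
At i = 10: i-1 = 9, so a_{10} = 171 + 864 + 504 = 1539.

1539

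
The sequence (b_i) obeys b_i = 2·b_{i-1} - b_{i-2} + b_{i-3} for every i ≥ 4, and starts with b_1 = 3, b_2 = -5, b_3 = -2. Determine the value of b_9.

Step forward from the initial values:
b_4 = 4, b_5 = 5, b_6 = 4, b_7 = 7, b_8 = 15, b_9 = 27.

27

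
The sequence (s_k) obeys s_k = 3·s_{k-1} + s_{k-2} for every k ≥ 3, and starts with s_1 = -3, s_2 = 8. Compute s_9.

Iterate the recurrence:
s_3 = 21; s_4 = 71; s_5 = 234; s_6 = 773; s_7 = 2553; s_8 = 8432; s_9 = 27849.

27849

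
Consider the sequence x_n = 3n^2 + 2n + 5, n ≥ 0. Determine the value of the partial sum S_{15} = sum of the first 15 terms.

Over n = 0..14: Σn = 105, Σn² = 1015.
Total = (3)·1015 + (2)·105 + (5)·15 = 3330.

3330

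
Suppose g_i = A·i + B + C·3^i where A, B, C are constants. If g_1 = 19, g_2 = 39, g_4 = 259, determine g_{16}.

129140203

Write the equations: A + B + 3C = 19; 2A + B + 9C = 39; 4A + B + 81C = 259.
Subtracting the first from the second: A + 6C = 20.
Subtracting the second from the third: 2A + 72C = 220.
Solving: C = 3, A = 2, then B = 8.
Therefore g_{16} = 32 + 8 + 3·43046721 = 129140203.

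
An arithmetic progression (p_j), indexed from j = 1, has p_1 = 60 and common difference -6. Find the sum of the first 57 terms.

p_j = 60 + (j - 1)·(-6).
p_{57} = -276; S = 57·(60 + (-276))/2 = -6156.

-6156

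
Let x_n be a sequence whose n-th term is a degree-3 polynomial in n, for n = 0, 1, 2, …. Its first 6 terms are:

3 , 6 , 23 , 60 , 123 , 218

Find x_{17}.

1st diffs: 3, 17, 37, 63, 95.
2nd diffs: 14, 20, 26, 32.
3rd diffs: 6, 6, 6 (constant).
Newton forward-difference form: x_n = 3 + 3·C(n,1) + 14·C(n,2) + 6·C(n,3).
At n = 17: n = 17, so x_{17} = 3 + 51 + 1904 + 4080 = 6038.

6038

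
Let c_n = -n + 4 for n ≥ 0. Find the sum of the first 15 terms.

Over n = 0..14: Σn = 105.
Total = (-1)·105 + (4)·15 = -45.

-45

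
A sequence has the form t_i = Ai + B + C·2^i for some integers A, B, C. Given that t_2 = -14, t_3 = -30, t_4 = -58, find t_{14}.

At i = 2, 3, 4: 2A + B + 4C = -14; 3A + B + 8C = -30; 4A + B + 16C = -58.
Subtracting the first from the second: A + 4C = -16.
Subtracting the second from the third: A + 8C = -28.
Solving: C = -3, A = -4, then B = 6.
Hence t_{14} = -4·14 + 6 + (-3)·16384 = -49202.

-49202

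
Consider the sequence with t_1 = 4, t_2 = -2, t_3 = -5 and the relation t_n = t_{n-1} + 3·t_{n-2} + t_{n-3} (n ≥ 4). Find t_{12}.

-10375

Applying the relation repeatedly:
t_4 = -7  t_5 = -24  t_6 = -50  t_7 = -129  t_8 = -303  t_9 = -740  t_{10} = -1778  t_{11} = -4301  t_{12} = -10375.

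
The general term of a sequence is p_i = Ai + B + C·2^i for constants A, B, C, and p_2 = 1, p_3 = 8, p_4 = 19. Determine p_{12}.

4123

The three given values yield: 2A + B + 4C = 1; 3A + B + 8C = 8; 4A + B + 16C = 19.
Subtracting the first from the second: A + 4C = 7.
Subtracting the second from the third: A + 8C = 11.
Solving: C = 1, A = 3, then B = -9.
Hence p_{12} = 3·12 + (-9) + 1·4096 = 4123.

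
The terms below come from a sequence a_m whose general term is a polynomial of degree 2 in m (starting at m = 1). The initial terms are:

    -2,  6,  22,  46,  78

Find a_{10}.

1st diffs: 8, 16, 24, 32.
2nd diffs: 8, 8, 8 (constant).
Newton forward-difference form: a_m = -2 + 8·C(m-1,1) + 8·C(m-1,2).
At m = 10: m-1 = 9, so a_{10} = -2 + 72 + 288 = 358.

358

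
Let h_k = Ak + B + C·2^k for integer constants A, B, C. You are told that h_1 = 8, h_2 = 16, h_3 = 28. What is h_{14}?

At k = 1, 2, 3: A + B + 2C = 8; 2A + B + 4C = 16; 3A + B + 8C = 28.
Subtracting the first from the second: A + 2C = 8.
Subtracting the second from the third: A + 4C = 12.
Solving: C = 2, A = 4, then B = 0.
Hence h_{14} = 4·14 + 0 + 2·16384 = 32824.

32824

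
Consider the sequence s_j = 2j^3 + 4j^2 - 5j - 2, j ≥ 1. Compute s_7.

845

s_7 = 2·7^3 + 4·7^2 - 5·7 - 2 = 845.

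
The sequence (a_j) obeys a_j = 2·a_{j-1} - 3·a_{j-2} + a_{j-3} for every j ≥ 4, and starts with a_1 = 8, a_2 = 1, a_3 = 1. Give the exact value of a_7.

Iterate the recurrence:
a_4 = 7;  a_5 = 12;  a_6 = 4;  a_7 = -21.

-21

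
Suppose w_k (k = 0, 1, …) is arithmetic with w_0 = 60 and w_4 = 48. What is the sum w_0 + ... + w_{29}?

495

Common difference d = (48 - 60) / (4 - 0) = -3.
w_k = 60 + (k - 0)·(-3).
w_{29} = -27; S = 30·(60 + (-27))/2 = 495.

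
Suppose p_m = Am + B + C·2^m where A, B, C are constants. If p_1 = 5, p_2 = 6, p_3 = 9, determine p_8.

252

The three given values yield: A + B + 2C = 5; 2A + B + 4C = 6; 3A + B + 8C = 9.
Subtracting the first from the second: A + 2C = 1.
Subtracting the second from the third: A + 4C = 3.
Solving: C = 1, A = -1, then B = 4.
Therefore p_8 = -8 + 4 + 1·256 = 252.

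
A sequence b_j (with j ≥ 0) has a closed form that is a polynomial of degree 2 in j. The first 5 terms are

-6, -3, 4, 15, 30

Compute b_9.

1st diffs: 3, 7, 11, 15.
2nd diffs: 4, 4, 4 (constant).
So b_j = 2j^2 + j - 6.
Evaluating at j = 9 gives b_9 = 165.

165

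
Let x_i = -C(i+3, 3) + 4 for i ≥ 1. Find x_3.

-16

C(6, 3) = 20, so x_3 = -16.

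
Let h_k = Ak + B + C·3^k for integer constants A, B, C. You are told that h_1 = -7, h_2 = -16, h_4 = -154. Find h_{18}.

Plug in k = 1, 2, 4: A + B + 3C = -7; 2A + B + 9C = -16; 4A + B + 81C = -154.
Subtracting the first from the second: A + 6C = -9.
Subtracting the second from the third: 2A + 72C = -138.
Solving: C = -2, A = 3, then B = -4.
So h_k = 3·k + (-4) + (-2)·3^k; at k=18 this is -774840928.

-774840928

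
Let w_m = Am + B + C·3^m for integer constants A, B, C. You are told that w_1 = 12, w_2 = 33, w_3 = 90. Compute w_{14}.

The three given values yield: A + B + 3C = 12; 2A + B + 9C = 33; 3A + B + 27C = 90.
Subtracting the first from the second: A + 6C = 21.
Subtracting the second from the third: A + 18C = 57.
Solving: C = 3, A = 3, then B = 0.
Hence w_{14} = 3·14 + 0 + 3·4782969 = 14348949.

14348949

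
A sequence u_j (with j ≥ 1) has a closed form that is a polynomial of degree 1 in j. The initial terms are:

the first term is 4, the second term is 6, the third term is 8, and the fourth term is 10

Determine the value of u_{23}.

1st diffs: 2, 2, 2 (constant).
So u_j = 2j + 2.
Evaluating at j = 23 gives u_{23} = 48.

48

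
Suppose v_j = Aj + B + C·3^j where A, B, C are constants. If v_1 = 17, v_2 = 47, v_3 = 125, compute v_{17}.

The three given values yield: A + B + 3C = 17; 2A + B + 9C = 47; 3A + B + 27C = 125.
Subtracting the first from the second: A + 6C = 30.
Subtracting the second from the third: A + 18C = 78.
Solving: C = 4, A = 6, then B = -1.
So v_j = 6·j + (-1) + 4·3^j; at j=17 this is 516560753.

516560753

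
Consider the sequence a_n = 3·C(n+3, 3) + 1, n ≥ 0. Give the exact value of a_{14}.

2041

C(17, 3) = 680, so a_{14} = 2041.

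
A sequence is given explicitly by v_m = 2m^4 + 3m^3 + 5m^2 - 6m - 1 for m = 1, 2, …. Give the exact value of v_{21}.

418823

v_{21} = 2·21^4 + 3·21^3 + 5·21^2 - 6·21 - 1 = 418823.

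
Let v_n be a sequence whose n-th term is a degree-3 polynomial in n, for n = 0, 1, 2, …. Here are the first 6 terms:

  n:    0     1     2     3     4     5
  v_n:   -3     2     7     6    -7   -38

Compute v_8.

1st diffs: 5, 5, -1, -13, -31.
2nd diffs: 0, -6, -12, -18.
3rd diffs: -6, -6, -6 (constant).
Newton forward-difference form: v_n = -3 + 5·C(n,1) + (-6)·C(n,3).
At n = 8: n = 8, so v_8 = -3 + 40 - 336 = -299.

-299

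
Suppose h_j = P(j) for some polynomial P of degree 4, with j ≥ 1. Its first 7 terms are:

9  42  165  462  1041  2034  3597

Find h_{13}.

1st diffs: 33, 123, 297, 579, 993, 1563.
2nd diffs: 90, 174, 282, 414, 570.
3rd diffs: 84, 108, 132, 156.
4th diffs: 24, 24, 24 (constant).
Newton forward-difference form: h_j = 9 + 33·C(j-1,1) + 90·C(j-1,2) + 84·C(j-1,3) + 24·C(j-1,4).
At j = 13: j-1 = 12, so h_{13} = 9 + 396 + 5940 + 18480 + 11880 = 36705.

36705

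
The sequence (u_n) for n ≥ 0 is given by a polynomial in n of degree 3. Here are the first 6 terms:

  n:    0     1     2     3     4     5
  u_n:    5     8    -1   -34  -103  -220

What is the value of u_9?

-1408

1st diffs: 3, -9, -33, -69, -117.
2nd diffs: -12, -24, -36, -48.
3rd diffs: -12, -12, -12 (constant).
Newton forward-difference form: u_n = 5 + 3·C(n,1) + (-12)·C(n,2) + (-12)·C(n,3).
At n = 9: n = 9, so u_9 = 5 + 27 - 432 - 1008 = -1408.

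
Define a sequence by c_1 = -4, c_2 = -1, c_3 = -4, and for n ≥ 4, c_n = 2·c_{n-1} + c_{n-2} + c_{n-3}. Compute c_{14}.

Iterate the recurrence:
c_4 = -13, c_5 = -31, c_6 = -79, …, c_{11} = -8491, c_{12} = -21625, c_{13} = -55075, c_{14} = -140266.

-140266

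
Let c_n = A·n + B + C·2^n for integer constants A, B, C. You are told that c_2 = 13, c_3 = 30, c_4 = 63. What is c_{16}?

At n = 2, 3, 4: 2A + B + 4C = 13; 3A + B + 8C = 30; 4A + B + 16C = 63.
Subtracting the first from the second: A + 4C = 17.
Subtracting the second from the third: A + 8C = 33.
Solving: C = 4, A = 1, then B = -5.
Hence c_{16} = 1·16 + (-5) + 4·65536 = 262155.

262155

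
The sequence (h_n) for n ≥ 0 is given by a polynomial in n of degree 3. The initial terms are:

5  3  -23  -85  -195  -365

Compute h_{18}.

1st diffs: -2, -26, -62, -110, -170.
2nd diffs: -24, -36, -48, -60.
3rd diffs: -12, -12, -12 (constant).
Newton forward-difference form: h_n = 5 + (-2)·C(n,1) + (-24)·C(n,2) + (-12)·C(n,3).
At n = 18: n = 18, so h_{18} = 5 - 36 - 3672 - 9792 = -13495.

-13495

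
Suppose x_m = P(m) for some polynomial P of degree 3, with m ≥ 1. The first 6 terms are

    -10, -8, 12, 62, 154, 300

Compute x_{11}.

2260

1st diffs: 2, 20, 50, 92, 146.
2nd diffs: 18, 30, 42, 54.
3rd diffs: 12, 12, 12 (constant).
Newton forward-difference form: x_m = -10 + 2·C(m-1,1) + 18·C(m-1,2) + 12·C(m-1,3).
At m = 11: m-1 = 10, so x_{11} = -10 + 20 + 810 + 1440 = 2260.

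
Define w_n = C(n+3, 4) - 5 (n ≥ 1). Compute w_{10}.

710

C(13, 4) = 715, so w_{10} = 710.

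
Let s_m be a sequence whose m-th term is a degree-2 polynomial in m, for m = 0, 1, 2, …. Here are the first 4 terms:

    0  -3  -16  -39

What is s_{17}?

1st diffs: -3, -13, -23.
2nd diffs: -10, -10 (constant).
Newton forward-difference form: s_m = (-3)·C(m,1) + (-10)·C(m,2).
At m = 17: m = 17, so s_{17} = -51 - 1360 = -1411.

-1411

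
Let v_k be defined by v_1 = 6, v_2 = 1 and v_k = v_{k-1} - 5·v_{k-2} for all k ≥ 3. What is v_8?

-1679

Iterate the recurrence:
v_3 = -29;  v_4 = -34;  v_5 = 111;  v_6 = 281;  v_7 = -274;  v_8 = -1679.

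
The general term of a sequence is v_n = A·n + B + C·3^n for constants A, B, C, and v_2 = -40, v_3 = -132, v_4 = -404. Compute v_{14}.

At n = 2, 3, 4: 2A + B + 9C = -40; 3A + B + 27C = -132; 4A + B + 81C = -404.
Subtracting the first from the second: A + 18C = -92.
Subtracting the second from the third: A + 54C = -272.
Solving: C = -5, A = -2, then B = 9.
Therefore v_{14} = -28 + 9 + (-5)·4782969 = -23914864.

-23914864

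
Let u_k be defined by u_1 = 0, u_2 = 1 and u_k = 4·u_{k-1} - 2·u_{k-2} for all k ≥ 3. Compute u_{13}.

Compute successive terms:
u_3 = 4; u_4 = 14; u_5 = 48; …; u_{10} = 22288; u_{11} = 76096; u_{12} = 259808; u_{13} = 887040.

887040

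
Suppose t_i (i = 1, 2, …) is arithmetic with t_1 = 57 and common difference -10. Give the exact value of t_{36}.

t_i = 57 + (i - 1)·(-10).
t_{36} = 57 + 35·(-10) = -293.

-293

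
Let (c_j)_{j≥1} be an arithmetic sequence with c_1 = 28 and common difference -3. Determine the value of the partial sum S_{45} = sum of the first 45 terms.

-1710

c_j = 28 + (j - 1)·(-3).
c_{45} = -104; S = 45·(28 + (-104))/2 = -1710.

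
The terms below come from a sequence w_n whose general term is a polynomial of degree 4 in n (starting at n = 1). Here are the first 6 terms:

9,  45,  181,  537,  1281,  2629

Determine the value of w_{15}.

1st diffs: 36, 136, 356, 744, 1348.
2nd diffs: 100, 220, 388, 604.
3rd diffs: 120, 168, 216.
4th diffs: 48, 48 (constant).
Newton forward-difference form: w_n = 9 + 36·C(n-1,1) + 100·C(n-1,2) + 120·C(n-1,3) + 48·C(n-1,4).
At n = 15: n-1 = 14, so w_{15} = 9 + 504 + 9100 + 43680 + 48048 = 101341.

101341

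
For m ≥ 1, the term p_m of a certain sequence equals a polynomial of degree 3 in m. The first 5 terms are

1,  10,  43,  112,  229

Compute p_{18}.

11578

1st diffs: 9, 33, 69, 117.
2nd diffs: 24, 36, 48.
3rd diffs: 12, 12 (constant).
Newton forward-difference form: p_m = 1 + 9·C(m-1,1) + 24·C(m-1,2) + 12·C(m-1,3).
At m = 18: m-1 = 17, so p_{18} = 1 + 153 + 3264 + 8160 = 11578.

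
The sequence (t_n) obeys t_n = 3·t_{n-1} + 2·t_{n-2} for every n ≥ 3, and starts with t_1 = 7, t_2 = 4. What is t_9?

t_3 = 26  t_4 = 86  t_5 = 310  t_6 = 1102  t_7 = 3926  t_8 = 13982  t_9 = 49798.

49798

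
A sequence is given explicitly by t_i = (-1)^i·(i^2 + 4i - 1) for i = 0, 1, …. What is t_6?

59

(-1)^6 = 1; i^2 + 4i - 1 at i=6 is 59; so t_6 = 59.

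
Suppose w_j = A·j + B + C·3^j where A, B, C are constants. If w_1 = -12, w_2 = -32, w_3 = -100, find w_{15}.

At j = 1, 2, 3: A + B + 3C = -12; 2A + B + 9C = -32; 3A + B + 27C = -100.
Subtracting the first from the second: A + 6C = -20.
Subtracting the second from the third: A + 18C = -68.
Solving: C = -4, A = 4, then B = -4.
Therefore w_{15} = 60 + (-4) + (-4)·14348907 = -57395572.

-57395572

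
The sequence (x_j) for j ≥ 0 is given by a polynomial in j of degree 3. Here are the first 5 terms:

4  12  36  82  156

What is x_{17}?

1st diffs: 8, 24, 46, 74.
2nd diffs: 16, 22, 28.
3rd diffs: 6, 6 (constant).
Newton forward-difference form: x_j = 4 + 8·C(j,1) + 16·C(j,2) + 6·C(j,3).
At j = 17: j = 17, so x_{17} = 4 + 136 + 2176 + 4080 = 6396.

6396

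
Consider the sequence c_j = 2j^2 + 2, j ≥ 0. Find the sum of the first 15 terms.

2060

Over j = 0..14: Σj = 105, Σj² = 1015.
Total = (2)·1015 + (2)·15 = 2060.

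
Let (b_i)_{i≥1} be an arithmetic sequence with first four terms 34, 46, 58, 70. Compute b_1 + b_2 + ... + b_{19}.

2698

Common difference d = 12.
b_i = 34 + (i - 1)·12.
b_{19} = 250; S = 19·(34 + 250)/2 = 2698.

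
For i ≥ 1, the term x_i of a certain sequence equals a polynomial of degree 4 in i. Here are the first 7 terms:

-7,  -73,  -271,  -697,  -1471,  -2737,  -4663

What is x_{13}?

-42511

1st diffs: -66, -198, -426, -774, -1266, -1926.
2nd diffs: -132, -228, -348, -492, -660.
3rd diffs: -96, -120, -144, -168.
4th diffs: -24, -24, -24 (constant).
Newton forward-difference form: x_i = -7 + (-66)·C(i-1,1) + (-132)·C(i-1,2) + (-96)·C(i-1,3) + (-24)·C(i-1,4).
At i = 13: i-1 = 12, so x_{13} = -7 - 792 - 8712 - 21120 - 11880 = -42511.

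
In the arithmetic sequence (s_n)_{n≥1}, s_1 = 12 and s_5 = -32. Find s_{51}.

Common difference d = (-32 - 12) / (5 - 1) = -11.
s_n = 12 + (n - 1)·(-11).
s_{51} = 12 + 50·(-11) = -538.

-538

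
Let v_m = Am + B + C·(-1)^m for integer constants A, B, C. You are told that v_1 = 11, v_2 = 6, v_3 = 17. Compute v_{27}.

89

The three given values yield: A + B - C = 11; 2A + B + C = 6; 3A + B - C = 17.
Subtracting the first from the second: A + 2C = -5.
Subtracting the second from the third: A - 2C = 11.
Solving: C = -4, A = 3, then B = 4.
Hence v_{27} = 3·27 + 4 + (-4)·(-1) = 89.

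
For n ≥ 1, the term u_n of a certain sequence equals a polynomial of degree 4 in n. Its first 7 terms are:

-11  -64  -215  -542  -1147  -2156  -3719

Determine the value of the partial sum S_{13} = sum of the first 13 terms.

-118963

1st diffs: -53, -151, -327, -605, -1009, -1563.
2nd diffs: -98, -176, -278, -404, -554.
3rd diffs: -78, -102, -126, -150.
4th diffs: -24, -24, -24 (constant).
So u_n = -n^4 - 3n^3 - 6n^2 + n - 2.
Continuing: …, -6010, -9227, -13592, -19351, …, u_{13} = -36155.
Summing n = 1..13 (13 terms) gives -118963.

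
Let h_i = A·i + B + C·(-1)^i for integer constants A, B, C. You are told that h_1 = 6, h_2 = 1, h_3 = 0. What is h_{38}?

-107

At i = 1, 2, 3: A + B - C = 6; 2A + B + C = 1; 3A + B - C = 0.
Subtracting the first from the second: A + 2C = -5.
Subtracting the second from the third: A - 2C = -1.
Solving: C = -1, A = -3, then B = 8.
Therefore h_{38} = -114 + 8 + (-1)·1 = -107.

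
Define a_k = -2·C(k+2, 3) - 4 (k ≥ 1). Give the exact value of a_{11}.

C(13, 3) = 286, so a_{11} = -576.

-576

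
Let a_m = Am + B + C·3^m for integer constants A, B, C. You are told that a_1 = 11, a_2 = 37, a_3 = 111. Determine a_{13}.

Write the equations: A + B + 3C = 11; 2A + B + 9C = 37; 3A + B + 27C = 111.
Subtracting the first from the second: A + 6C = 26.
Subtracting the second from the third: A + 18C = 74.
Solving: C = 4, A = 2, then B = -3.
Therefore a_{13} = 26 + (-3) + 4·1594323 = 6377315.

6377315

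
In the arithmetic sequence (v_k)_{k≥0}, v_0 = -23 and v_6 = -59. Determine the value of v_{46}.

-299

Common difference d = (-59 - (-23)) / (6 - 0) = -6.
v_k = -23 + (k - 0)·(-6).
v_{46} = -23 + 46·(-6) = -299.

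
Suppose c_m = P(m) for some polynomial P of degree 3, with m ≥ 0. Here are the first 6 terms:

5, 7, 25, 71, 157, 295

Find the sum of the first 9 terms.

2973

1st diffs: 2, 18, 46, 86, 138.
2nd diffs: 16, 28, 40, 52.
3rd diffs: 12, 12, 12 (constant).
So c_m = 2m^3 + 2m^2 - 2m + 5.
Continuing: 497, 775, 1141.
Summing m = 0..8 (9 terms) gives 2973.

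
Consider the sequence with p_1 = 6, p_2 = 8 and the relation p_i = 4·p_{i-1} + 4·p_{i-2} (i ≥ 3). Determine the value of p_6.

6016

Iterate the recurrence:
p_3 = 56, p_4 = 256, p_5 = 1248, p_6 = 6016.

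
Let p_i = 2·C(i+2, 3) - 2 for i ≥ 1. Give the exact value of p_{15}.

1358

C(17, 3) = 680, so p_{15} = 1358.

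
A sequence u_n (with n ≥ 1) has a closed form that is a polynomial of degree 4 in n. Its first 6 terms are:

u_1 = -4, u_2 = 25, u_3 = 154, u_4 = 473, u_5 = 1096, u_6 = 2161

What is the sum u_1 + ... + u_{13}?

1st diffs: 29, 129, 319, 623, 1065.
2nd diffs: 100, 190, 304, 442.
3rd diffs: 90, 114, 138.
4th diffs: 24, 24 (constant).
So u_n = n^4 + 5n^3 - 5n^2 - 6n + 1.
Continuing: …, 3830, 6289, 9748, 14441, …, u_{13} = 38624.
Summing n = 1..13 (13 terms) gives 126048.

126048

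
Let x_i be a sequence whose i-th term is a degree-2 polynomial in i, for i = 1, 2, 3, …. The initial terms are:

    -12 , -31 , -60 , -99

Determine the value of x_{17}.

-1516

1st diffs: -19, -29, -39.
2nd diffs: -10, -10 (constant).
Newton forward-difference form: x_i = -12 + (-19)·C(i-1,1) + (-10)·C(i-1,2).
At i = 17: i-1 = 16, so x_{17} = -12 - 304 - 1200 = -1516.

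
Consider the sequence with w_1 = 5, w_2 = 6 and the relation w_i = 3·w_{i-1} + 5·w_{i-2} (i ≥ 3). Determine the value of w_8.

Applying the relation repeatedly:
w_3 = 43;  w_4 = 159;  w_5 = 692;  w_6 = 2871;  w_7 = 12073;  w_8 = 50574.

50574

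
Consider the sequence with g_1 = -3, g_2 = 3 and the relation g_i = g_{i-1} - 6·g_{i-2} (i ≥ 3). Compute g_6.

-141

g_3 = 21  g_4 = 3  g_5 = -123  g_6 = -141.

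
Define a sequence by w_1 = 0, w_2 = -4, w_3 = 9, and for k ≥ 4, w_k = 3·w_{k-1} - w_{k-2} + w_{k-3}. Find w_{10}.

12860

Step forward from the initial values:
w_4 = 31  w_5 = 80  w_6 = 218  w_7 = 605  w_8 = 1677  w_9 = 4644  w_{10} = 12860.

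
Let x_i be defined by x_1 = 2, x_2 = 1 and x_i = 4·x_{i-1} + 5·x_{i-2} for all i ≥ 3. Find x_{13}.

122070314

Step forward from the initial values:
x_3 = 14  x_4 = 61  x_5 = 314  …  x_{10} = 976561  x_{11} = 4882814  x_{12} = 24414061  x_{13} = 122070314.
(Characteristic roots are 5 and -1.)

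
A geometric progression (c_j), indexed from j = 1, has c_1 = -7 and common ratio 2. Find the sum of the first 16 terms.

-458745

c_j = (-7)·2^(j-1).
S = (-7)·(2^16 - 1)/(2 - 1) = (-7)·(65536 - 1)/(1) = -458745.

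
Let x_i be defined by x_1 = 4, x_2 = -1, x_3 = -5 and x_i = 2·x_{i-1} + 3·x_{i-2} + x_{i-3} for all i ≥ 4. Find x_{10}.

Compute successive terms:
x_4 = -9;  x_5 = -34;  x_6 = -100;  x_7 = -311;  x_8 = -956;  x_9 = -2945;  x_{10} = -9069.

-9069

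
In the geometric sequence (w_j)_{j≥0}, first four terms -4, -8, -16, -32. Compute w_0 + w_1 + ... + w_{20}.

Common ratio r = 2.
w_j = (-4)·2^(j-0).
S = (-4)·(2^21 - 1)/(2 - 1) = (-4)·(2097152 - 1)/(1) = -8388604.

-8388604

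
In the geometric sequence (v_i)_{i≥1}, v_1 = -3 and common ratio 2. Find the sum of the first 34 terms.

-51539607549

v_i = (-3)·2^(i-1).
S = (-3)·(2^34 - 1)/(2 - 1) = (-3)·(17179869184 - 1)/(1) = -51539607549.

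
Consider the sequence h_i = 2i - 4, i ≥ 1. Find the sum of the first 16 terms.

Over i = 1..16: Σi = 136.
Total = (2)·136 + (-4)·16 = 208.

208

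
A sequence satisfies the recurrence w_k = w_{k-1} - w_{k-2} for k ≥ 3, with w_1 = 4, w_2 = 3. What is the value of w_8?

w_3 = -1;  w_4 = -4;  w_5 = -3;  w_6 = 1;  w_7 = 4;  w_8 = 3.

3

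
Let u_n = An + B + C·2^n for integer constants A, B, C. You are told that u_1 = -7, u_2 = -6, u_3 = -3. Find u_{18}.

Write the equations: A + B + 2C = -7; 2A + B + 4C = -6; 3A + B + 8C = -3.
Subtracting the first from the second: A + 2C = 1.
Subtracting the second from the third: A + 4C = 3.
Solving: C = 1, A = -1, then B = -8.
Hence u_{18} = -1·18 + (-8) + 1·262144 = 262118.

262118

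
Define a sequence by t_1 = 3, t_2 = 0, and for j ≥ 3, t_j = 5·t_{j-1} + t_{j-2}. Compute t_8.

10920

t_3 = 3; t_4 = 15; t_5 = 78; t_6 = 405; t_7 = 2103; t_8 = 10920.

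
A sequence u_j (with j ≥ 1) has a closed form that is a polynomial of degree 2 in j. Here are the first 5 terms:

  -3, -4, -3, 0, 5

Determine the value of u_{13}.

1st diffs: -1, 1, 3, 5.
2nd diffs: 2, 2, 2 (constant).
So u_j = j^2 - 4j.
Evaluating at j = 13 gives u_{13} = 117.

117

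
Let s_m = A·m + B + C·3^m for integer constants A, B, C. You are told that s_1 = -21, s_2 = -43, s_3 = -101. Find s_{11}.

-531493

The three given values yield: A + B + 3C = -21; 2A + B + 9C = -43; 3A + B + 27C = -101.
Subtracting the first from the second: A + 6C = -22.
Subtracting the second from the third: A + 18C = -58.
Solving: C = -3, A = -4, then B = -8.
Hence s_{11} = -4·11 + (-8) + (-3)·177147 = -531493.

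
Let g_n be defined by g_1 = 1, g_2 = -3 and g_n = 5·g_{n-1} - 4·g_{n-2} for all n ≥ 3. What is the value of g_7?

-5459

Applying the relation repeatedly:
g_3 = -19  g_4 = -83  g_5 = -339  g_6 = -1363  g_7 = -5459.
(Characteristic roots are 4 and 1.)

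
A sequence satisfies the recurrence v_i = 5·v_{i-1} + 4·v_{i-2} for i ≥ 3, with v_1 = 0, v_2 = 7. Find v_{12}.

Compute successive terms:
v_3 = 35, v_4 = 203, v_5 = 1155, v_6 = 6587, v_7 = 37555, v_8 = 214123, v_9 = 1220835, v_{10} = 6960667, v_{11} = 39686675, v_{12} = 226276043.

226276043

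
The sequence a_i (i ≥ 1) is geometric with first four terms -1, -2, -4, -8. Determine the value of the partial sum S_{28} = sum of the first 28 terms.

Common ratio r = 2.
a_i = (-1)·2^(i-1).
S = (-1)·(2^28 - 1)/(2 - 1) = (-1)·(268435456 - 1)/(1) = -268435455.

-268435455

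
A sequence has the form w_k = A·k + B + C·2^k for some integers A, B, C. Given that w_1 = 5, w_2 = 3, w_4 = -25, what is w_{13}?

The three given values yield: A + B + 2C = 5; 2A + B + 4C = 3; 4A + B + 16C = -25.
Subtracting the first from the second: A + 2C = -2.
Subtracting the second from the third: 2A + 12C = -28.
Solving: C = -3, A = 4, then B = 7.
Therefore w_{13} = 52 + 7 + (-3)·8192 = -24517.

-24517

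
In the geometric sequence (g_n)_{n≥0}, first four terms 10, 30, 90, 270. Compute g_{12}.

Common ratio r = 3.
g_n = 10·3^(n-0).
g_{12} = 10·3^12 = 5314410.

5314410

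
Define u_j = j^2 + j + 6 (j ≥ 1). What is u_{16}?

278

u_{16} = 1·16^2 + 1·16 + 6 = 278.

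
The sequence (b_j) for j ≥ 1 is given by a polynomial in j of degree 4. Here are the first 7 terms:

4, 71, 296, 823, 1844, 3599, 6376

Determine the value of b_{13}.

1st diffs: 67, 225, 527, 1021, 1755, 2777.
2nd diffs: 158, 302, 494, 734, 1022.
3rd diffs: 144, 192, 240, 288.
4th diffs: 48, 48, 48 (constant).
Newton forward-difference form: b_j = 4 + 67·C(j-1,1) + 158·C(j-1,2) + 144·C(j-1,3) + 48·C(j-1,4).
At j = 13: j-1 = 12, so b_{13} = 4 + 804 + 10428 + 31680 + 23760 = 66676.

66676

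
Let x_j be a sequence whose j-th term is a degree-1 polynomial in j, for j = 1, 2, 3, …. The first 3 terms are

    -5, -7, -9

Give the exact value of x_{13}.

-29

1st diffs: -2, -2 (constant).
So x_j = -2j - 3.
Evaluating at j = 13 gives x_{13} = -29.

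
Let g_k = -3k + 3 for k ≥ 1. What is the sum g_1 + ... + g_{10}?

Over k = 1..10: Σk = 55.
Total = (-3)·55 + (3)·10 = -135.

-135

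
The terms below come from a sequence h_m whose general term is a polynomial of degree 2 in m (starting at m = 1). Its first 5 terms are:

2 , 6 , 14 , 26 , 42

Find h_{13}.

314

1st diffs: 4, 8, 12, 16.
2nd diffs: 4, 4, 4 (constant).
Newton forward-difference form: h_m = 2 + 4·C(m-1,1) + 4·C(m-1,2).
At m = 13: m-1 = 12, so h_{13} = 2 + 48 + 264 = 314.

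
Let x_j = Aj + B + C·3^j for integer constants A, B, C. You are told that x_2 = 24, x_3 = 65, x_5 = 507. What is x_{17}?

Write the equations: 2A + B + 9C = 24; 3A + B + 27C = 65; 5A + B + 243C = 507.
Subtracting the first from the second: A + 18C = 41.
Subtracting the second from the third: 2A + 216C = 442.
Solving: C = 2, A = 5, then B = -4.
So x_j = 5·j + (-4) + 2·3^j; at j=17 this is 258280407.

258280407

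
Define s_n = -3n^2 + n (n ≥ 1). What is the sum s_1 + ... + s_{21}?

Over n = 1..21: Σn = 231, Σn² = 3311.
Total = (-3)·3311 + (1)·231 = -9702.

-9702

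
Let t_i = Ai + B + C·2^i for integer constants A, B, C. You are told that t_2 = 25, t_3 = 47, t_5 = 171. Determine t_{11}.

10263

The three given values yield: 2A + B + 4C = 25; 3A + B + 8C = 47; 5A + B + 32C = 171.
Subtracting the first from the second: A + 4C = 22.
Subtracting the second from the third: 2A + 24C = 124.
Solving: C = 5, A = 2, then B = 1.
Hence t_{11} = 2·11 + 1 + 5·2048 = 10263.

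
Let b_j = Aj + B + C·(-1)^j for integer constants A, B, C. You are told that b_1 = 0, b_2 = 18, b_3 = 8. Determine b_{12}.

Plug in j = 1, 2, 3: A + B - C = 0; 2A + B + C = 18; 3A + B - C = 8.
Subtracting the first from the second: A + 2C = 18.
Subtracting the second from the third: A - 2C = -10.
Solving: C = 7, A = 4, then B = 3.
Hence b_{12} = 4·12 + 3 + 7·1 = 58.

58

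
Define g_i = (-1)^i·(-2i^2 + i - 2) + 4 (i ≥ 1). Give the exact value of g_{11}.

237

(-1)^11 = -1; -2i^2 + i - 2 at i=11 is -233; so g_{11} = 237.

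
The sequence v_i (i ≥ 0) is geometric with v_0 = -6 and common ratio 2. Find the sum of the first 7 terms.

v_i = (-6)·2^(i-0).
S = (-6)·(2^7 - 1)/(2 - 1) = (-6)·(128 - 1)/(1) = -762.

-762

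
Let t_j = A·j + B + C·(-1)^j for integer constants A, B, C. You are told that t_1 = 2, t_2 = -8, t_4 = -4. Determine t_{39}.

Write the equations: A + B - C = 2; 2A + B + C = -8; 4A + B + C = -4.
Subtracting the first from the second: A + 2C = -10.
Subtracting the second from the third: 2A = 4.
Solving: C = -6, A = 2, then B = -6.
So t_j = 2·j + (-6) + (-6)·(-1)^j; at j=39 this is 78.

78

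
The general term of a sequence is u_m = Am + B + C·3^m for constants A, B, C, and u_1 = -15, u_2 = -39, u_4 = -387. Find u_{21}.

-52301765895

The three given values yield: A + B + 3C = -15; 2A + B + 9C = -39; 4A + B + 81C = -387.
Subtracting the first from the second: A + 6C = -24.
Subtracting the second from the third: 2A + 72C = -348.
Solving: C = -5, A = 6, then B = -6.
So u_m = 6·m + (-6) + (-5)·3^m; at m=21 this is -52301765895.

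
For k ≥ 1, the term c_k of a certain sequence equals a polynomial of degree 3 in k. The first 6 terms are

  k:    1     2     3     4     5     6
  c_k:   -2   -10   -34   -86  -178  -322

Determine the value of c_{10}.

1st diffs: -8, -24, -52, -92, -144.
2nd diffs: -16, -28, -40, -52.
3rd diffs: -12, -12, -12 (constant).
Newton forward-difference form: c_k = -2 + (-8)·C(k-1,1) + (-16)·C(k-1,2) + (-12)·C(k-1,3).
At k = 10: k-1 = 9, so c_{10} = -2 - 72 - 576 - 1008 = -1658.

-1658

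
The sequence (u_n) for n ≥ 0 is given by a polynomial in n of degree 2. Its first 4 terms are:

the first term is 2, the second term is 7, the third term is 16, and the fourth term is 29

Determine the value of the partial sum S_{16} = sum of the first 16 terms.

1st diffs: 5, 9, 13.
2nd diffs: 4, 4 (constant).
So u_n = 2n^2 + 3n + 2.
Continuing: …, 46, 67, 92, 121, …, u_{15} = 497.
Summing n = 0..15 (16 terms) gives 2872.

2872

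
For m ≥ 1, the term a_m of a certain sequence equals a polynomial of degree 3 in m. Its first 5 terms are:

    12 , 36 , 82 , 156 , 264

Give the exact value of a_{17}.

6396

1st diffs: 24, 46, 74, 108.
2nd diffs: 22, 28, 34.
3rd diffs: 6, 6 (constant).
So a_m = m^3 + 5m^2 + 2m + 4.
Evaluating at m = 17 gives a_{17} = 6396.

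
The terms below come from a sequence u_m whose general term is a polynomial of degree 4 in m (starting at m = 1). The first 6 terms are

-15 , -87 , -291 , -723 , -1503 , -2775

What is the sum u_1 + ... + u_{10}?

-45438

1st diffs: -72, -204, -432, -780, -1272.
2nd diffs: -132, -228, -348, -492.
3rd diffs: -96, -120, -144.
4th diffs: -24, -24 (constant).
Newton forward-difference form: u_m = -15 + (-72)·C(m-1,1) + (-132)·C(m-1,2) + (-96)·C(m-1,3) + (-24)·C(m-1,4).
Continuing: -4707, -7491, -11343, -16503.
Summing m = 1..10 (10 terms) gives -45438.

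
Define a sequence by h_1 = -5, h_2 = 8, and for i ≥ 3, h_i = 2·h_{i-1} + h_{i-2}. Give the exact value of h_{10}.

5840

Applying the relation repeatedly:
h_3 = 11;  h_4 = 30;  h_5 = 71;  h_6 = 172;  h_7 = 415;  h_8 = 1002;  h_9 = 2419;  h_{10} = 5840.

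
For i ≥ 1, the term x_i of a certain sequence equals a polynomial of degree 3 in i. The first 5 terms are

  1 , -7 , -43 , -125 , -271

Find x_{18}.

1st diffs: -8, -36, -82, -146.
2nd diffs: -28, -46, -64.
3rd diffs: -18, -18 (constant).
Newton forward-difference form: x_i = 1 + (-8)·C(i-1,1) + (-28)·C(i-1,2) + (-18)·C(i-1,3).
At i = 18: i-1 = 17, so x_{18} = 1 - 136 - 3808 - 12240 = -16183.

-16183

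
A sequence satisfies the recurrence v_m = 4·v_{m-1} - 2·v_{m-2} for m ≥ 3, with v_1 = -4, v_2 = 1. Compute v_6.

Iterate the recurrence:
v_3 = 12  v_4 = 46  v_5 = 160  v_6 = 548.

548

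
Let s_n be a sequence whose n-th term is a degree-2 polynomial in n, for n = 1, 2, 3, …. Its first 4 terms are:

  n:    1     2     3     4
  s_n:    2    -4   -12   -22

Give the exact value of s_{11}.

-148

1st diffs: -6, -8, -10.
2nd diffs: -2, -2 (constant).
Newton forward-difference form: s_n = 2 + (-6)·C(n-1,1) + (-2)·C(n-1,2).
At n = 11: n-1 = 10, so s_{11} = 2 - 60 - 90 = -148.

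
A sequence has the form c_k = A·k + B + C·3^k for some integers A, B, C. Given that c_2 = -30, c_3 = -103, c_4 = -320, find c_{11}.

-708591

Plug in k = 2, 3, 4: 2A + B + 9C = -30; 3A + B + 27C = -103; 4A + B + 81C = -320.
Subtracting the first from the second: A + 18C = -73.
Subtracting the second from the third: A + 54C = -217.
Solving: C = -4, A = -1, then B = 8.
So c_k = -1·k + 8 + (-4)·3^k; at k=11 this is -708591.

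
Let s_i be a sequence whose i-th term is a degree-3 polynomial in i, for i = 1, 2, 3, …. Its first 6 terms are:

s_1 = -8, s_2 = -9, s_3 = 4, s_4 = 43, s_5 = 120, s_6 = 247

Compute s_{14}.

4503

1st diffs: -1, 13, 39, 77, 127.
2nd diffs: 14, 26, 38, 50.
3rd diffs: 12, 12, 12 (constant).
So s_i = 2i^3 - 5i^2 - 5.
Evaluating at i = 14 gives s_{14} = 4503.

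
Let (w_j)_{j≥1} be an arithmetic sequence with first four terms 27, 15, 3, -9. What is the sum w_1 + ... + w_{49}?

-12789

Common difference d = -12.
w_j = 27 + (j - 1)·(-12).
w_{49} = -549; S = 49·(27 + (-549))/2 = -12789.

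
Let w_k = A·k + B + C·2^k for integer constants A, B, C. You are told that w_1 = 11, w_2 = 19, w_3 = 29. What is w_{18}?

Plug in k = 1, 2, 3: A + B + 2C = 11; 2A + B + 4C = 19; 3A + B + 8C = 29.
Subtracting the first from the second: A + 2C = 8.
Subtracting the second from the third: A + 4C = 10.
Solving: C = 1, A = 6, then B = 3.
So w_k = 6·k + 3 + 1·2^k; at k=18 this is 262255.

262255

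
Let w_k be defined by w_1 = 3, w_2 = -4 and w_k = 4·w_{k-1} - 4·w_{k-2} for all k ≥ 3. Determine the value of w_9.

w_3 = -28, w_4 = -96, w_5 = -272, w_6 = -704, w_7 = -1728, w_8 = -4096, w_9 = -9472.
(Characteristic roots are 2 and 2.)

-9472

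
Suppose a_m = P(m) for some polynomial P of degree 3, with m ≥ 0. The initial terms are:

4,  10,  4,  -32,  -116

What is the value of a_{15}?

-9356

1st diffs: 6, -6, -36, -84.
2nd diffs: -12, -30, -48.
3rd diffs: -18, -18 (constant).
Newton forward-difference form: a_m = 4 + 6·C(m,1) + (-12)·C(m,2) + (-18)·C(m,3).
At m = 15: m = 15, so a_{15} = 4 + 90 - 1260 - 8190 = -9356.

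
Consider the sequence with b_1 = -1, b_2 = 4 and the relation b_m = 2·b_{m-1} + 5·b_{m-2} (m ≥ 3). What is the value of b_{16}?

Iterate the recurrence:
b_3 = 3;  b_4 = 26;  b_5 = 67;  …;  b_{13} = 1477547;  b_{14} = 5097424;  b_{15} = 17582583;  b_{16} = 60652286.

60652286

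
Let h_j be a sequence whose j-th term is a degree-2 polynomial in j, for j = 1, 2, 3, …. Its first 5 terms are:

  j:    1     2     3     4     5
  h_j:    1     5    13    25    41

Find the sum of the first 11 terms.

891

1st diffs: 4, 8, 12, 16.
2nd diffs: 4, 4, 4 (constant).
Newton forward-difference form: h_j = 1 + 4·C(j-1,1) + 4·C(j-1,2).
Continuing: …, 61, 85, 113, 145, …, h_{11} = 221.
Summing j = 1..11 (11 terms) gives 891.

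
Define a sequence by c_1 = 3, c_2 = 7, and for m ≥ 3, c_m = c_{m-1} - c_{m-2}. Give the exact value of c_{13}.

3

Applying the relation repeatedly:
c_3 = 4; c_4 = -3; c_5 = -7; …; c_{10} = -3; c_{11} = -7; c_{12} = -4; c_{13} = 3.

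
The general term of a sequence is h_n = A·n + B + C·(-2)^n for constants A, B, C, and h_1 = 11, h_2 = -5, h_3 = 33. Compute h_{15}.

98337

Write the equations: A + B - 2C = 11; 2A + B + 4C = -5; 3A + B - 8C = 33.
Subtracting the first from the second: A + 6C = -16.
Subtracting the second from the third: A - 12C = 38.
Solving: C = -3, A = 2, then B = 3.
Hence h_{15} = 2·15 + 3 + (-3)·(-32768) = 98337.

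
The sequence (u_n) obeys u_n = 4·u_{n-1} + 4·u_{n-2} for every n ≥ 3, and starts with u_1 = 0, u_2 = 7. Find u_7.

u_3 = 28  u_4 = 140  u_5 = 672  u_6 = 3248  u_7 = 15680.

15680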